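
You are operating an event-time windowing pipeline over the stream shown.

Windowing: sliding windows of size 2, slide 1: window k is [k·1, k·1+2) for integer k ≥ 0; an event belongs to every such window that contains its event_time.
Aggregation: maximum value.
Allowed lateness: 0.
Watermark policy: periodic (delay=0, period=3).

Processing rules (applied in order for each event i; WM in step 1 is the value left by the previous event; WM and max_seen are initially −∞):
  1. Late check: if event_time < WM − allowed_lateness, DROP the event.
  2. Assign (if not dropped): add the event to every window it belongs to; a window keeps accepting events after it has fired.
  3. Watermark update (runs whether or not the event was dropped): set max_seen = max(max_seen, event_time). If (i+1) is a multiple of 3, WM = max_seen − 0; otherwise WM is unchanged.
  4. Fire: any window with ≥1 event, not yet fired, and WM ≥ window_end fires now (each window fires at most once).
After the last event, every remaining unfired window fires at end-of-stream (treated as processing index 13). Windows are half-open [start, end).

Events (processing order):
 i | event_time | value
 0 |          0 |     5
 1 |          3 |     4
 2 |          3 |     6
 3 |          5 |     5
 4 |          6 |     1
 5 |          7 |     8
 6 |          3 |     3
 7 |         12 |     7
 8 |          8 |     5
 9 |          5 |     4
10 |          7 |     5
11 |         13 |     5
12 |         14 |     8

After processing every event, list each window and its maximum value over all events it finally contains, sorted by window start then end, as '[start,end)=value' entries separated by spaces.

i=0 t=0 v=5: → [0,2); WM=−∞
i=1 t=3 v=4: → [3,5),[2,4); WM=−∞
i=2 t=3 v=6: → [3,5),[2,4); WM=3; [0,2) fires=5
i=3 t=5 v=5: → [5,7),[4,6); WM=3
i=4 t=6 v=1: → [6,8),[5,7); WM=3
i=5 t=7 v=8: → [7,9),[6,8); WM=7; [2,4) fires=6 [3,5) fires=6 [4,6) fires=5 [5,7) fires=5
i=6 t=3 v=3: DROP (t<7-0); WM=7
i=7 t=12 v=7: → [12,14),[11,13); WM=7
i=8 t=8 v=5: → [8,10),[7,9); WM=12; [6,8) fires=8 [7,9) fires=8 [8,10) fires=5
i=9 t=5 v=4: DROP (t<12-0); WM=12
i=10 t=7 v=5: DROP (t<12-0); WM=12
i=11 t=13 v=5: → [13,15),[12,14); WM=13; [11,13) fires=7
i=12 t=14 v=8: → [14,16),[13,15); WM=13

[0,2)=5 [2,4)=6 [3,5)=6 [4,6)=5 [5,7)=5 [6,8)=8 [7,9)=8 [8,10)=5 [11,13)=7 [12,14)=7 [13,15)=8 [14,16)=8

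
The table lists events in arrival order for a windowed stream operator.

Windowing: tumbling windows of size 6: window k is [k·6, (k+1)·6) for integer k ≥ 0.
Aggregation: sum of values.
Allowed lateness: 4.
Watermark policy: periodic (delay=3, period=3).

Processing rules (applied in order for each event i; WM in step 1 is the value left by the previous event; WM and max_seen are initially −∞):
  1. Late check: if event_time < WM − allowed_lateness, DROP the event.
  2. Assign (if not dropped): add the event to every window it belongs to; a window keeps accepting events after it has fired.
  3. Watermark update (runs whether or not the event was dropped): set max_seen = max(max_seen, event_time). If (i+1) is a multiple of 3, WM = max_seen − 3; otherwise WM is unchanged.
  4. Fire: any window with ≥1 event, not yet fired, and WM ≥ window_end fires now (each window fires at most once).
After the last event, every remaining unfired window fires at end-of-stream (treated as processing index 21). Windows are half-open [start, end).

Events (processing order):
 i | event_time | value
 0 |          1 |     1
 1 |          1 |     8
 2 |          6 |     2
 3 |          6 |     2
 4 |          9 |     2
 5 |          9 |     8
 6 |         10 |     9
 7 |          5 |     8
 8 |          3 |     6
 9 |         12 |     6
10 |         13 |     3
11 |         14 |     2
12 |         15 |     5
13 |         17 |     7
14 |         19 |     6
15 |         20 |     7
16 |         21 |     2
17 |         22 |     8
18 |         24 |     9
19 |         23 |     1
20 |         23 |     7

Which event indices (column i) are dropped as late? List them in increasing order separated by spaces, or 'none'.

none

i=0 t=1 v=1: → [0,6); WM=−∞
i=1 t=1 v=8: → [0,6); WM=−∞
i=2 t=6 v=2: → [6,12); WM=3
i=3 t=6 v=2: → [6,12); WM=3
i=4 t=9 v=2: → [6,12); WM=3
i=5 t=9 v=8: → [6,12); WM=6; [0,6) fires=9
i=6 t=10 v=9: → [6,12); WM=6
i=7 t=5 v=8: → [0,6); WM=6
i=8 t=3 v=6: → [0,6); WM=7
i=9 t=12 v=6: → [12,18); WM=7
i=10 t=13 v=3: → [12,18); WM=7
i=11 t=14 v=2: → [12,18); WM=11
i=12 t=15 v=5: → [12,18); WM=11
i=13 t=17 v=7: → [12,18); WM=11
i=14 t=19 v=6: → [18,24); WM=16; [6,12) fires=23
i=15 t=20 v=7: → [18,24); WM=16
i=16 t=21 v=2: → [18,24); WM=16
i=17 t=22 v=8: → [18,24); WM=19; [12,18) fires=23
i=18 t=24 v=9: → [24,30); WM=19
i=19 t=23 v=1: → [18,24); WM=19
i=20 t=23 v=7: → [18,24); WM=21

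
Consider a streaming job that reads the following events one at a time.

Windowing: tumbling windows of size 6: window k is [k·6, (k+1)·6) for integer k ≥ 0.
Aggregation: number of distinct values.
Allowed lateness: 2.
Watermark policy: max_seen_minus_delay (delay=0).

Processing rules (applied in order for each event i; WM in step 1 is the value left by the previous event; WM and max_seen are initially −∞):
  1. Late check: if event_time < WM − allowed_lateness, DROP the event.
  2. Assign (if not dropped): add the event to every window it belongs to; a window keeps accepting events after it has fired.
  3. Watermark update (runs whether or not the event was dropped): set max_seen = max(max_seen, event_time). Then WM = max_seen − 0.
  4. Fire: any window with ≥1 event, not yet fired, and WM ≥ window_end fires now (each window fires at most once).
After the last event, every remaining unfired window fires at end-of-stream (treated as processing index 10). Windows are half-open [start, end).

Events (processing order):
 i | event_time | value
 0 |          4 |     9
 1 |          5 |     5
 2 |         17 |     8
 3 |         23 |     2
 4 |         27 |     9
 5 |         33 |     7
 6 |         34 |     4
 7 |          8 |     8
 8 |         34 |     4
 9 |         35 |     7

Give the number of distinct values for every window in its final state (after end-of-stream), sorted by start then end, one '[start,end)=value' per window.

i=0 t=4 v=9: → [0,6); WM=4
i=1 t=5 v=5: → [0,6); WM=5
i=2 t=17 v=8: → [12,18); WM=17; [0,6) fires=2
i=3 t=23 v=2: → [18,24); WM=23; [12,18) fires=1
i=4 t=27 v=9: → [24,30); WM=27; [18,24) fires=1
i=5 t=33 v=7: → [30,36); WM=33; [24,30) fires=1
i=6 t=34 v=4: → [30,36); WM=34
i=7 t=8 v=8: DROP (t<34-2); WM=34
i=8 t=34 v=4: → [30,36); WM=34
i=9 t=35 v=7: → [30,36); WM=35

[0,6)=2 [12,18)=1 [18,24)=1 [24,30)=1 [30,36)=2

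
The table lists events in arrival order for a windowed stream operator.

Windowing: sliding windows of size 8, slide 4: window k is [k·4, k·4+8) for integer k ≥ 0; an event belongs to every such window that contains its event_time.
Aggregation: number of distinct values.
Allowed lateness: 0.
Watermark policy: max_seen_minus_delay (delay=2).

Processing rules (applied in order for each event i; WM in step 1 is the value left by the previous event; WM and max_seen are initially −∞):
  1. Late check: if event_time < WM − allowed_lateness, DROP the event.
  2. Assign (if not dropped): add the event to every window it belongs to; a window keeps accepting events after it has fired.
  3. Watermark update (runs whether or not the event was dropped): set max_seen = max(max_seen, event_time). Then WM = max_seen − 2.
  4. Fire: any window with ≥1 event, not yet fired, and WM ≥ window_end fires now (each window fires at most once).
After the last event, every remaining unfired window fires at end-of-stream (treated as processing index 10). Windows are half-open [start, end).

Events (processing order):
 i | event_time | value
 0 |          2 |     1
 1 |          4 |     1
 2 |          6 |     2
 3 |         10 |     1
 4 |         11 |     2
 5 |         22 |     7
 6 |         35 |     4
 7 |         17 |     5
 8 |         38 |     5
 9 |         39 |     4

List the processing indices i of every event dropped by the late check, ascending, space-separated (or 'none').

i=0 t=2 v=1: → [0,8); WM=0
i=1 t=4 v=1: → [4,12),[0,8); WM=2
i=2 t=6 v=2: → [4,12),[0,8); WM=4
i=3 t=10 v=1: → [8,16),[4,12); WM=8; [0,8) fires=2
i=4 t=11 v=2: → [8,16),[4,12); WM=9
i=5 t=22 v=7: → [20,28),[16,24); WM=20; [4,12) fires=2 [8,16) fires=2
i=6 t=35 v=4: → [32,40),[28,36); WM=33; [16,24) fires=1 [20,28) fires=1
i=7 t=17 v=5: DROP (t<33-0); WM=33
i=8 t=38 v=5: → [36,44),[32,40); WM=36; [28,36) fires=1
i=9 t=39 v=4: → [36,44),[32,40); WM=37

7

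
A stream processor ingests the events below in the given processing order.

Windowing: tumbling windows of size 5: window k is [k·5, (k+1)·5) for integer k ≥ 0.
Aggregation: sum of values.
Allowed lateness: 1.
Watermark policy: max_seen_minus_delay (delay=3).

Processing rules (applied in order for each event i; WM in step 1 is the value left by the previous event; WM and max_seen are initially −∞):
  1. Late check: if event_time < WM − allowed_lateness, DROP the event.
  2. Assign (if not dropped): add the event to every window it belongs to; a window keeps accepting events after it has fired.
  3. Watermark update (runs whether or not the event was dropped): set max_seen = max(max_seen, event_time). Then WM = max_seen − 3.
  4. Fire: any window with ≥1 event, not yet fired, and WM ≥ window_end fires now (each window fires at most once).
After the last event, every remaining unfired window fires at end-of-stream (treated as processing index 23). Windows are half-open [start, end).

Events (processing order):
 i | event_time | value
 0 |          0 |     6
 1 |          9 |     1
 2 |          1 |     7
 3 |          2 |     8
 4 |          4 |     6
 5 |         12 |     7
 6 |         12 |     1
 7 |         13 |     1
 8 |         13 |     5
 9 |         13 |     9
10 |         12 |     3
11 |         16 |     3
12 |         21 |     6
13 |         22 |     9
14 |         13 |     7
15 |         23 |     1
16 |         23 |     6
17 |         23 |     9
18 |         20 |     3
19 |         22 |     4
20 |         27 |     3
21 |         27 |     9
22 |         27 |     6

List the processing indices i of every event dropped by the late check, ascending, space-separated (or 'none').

i=0 t=0 v=6: → [0,5); WM=-3
i=1 t=9 v=1: → [5,10); WM=6; [0,5) fires=6
i=2 t=1 v=7: DROP (t<6-1); WM=6
i=3 t=2 v=8: DROP (t<6-1); WM=6
i=4 t=4 v=6: DROP (t<6-1); WM=6
i=5 t=12 v=7: → [10,15); WM=9
i=6 t=12 v=1: → [10,15); WM=9
i=7 t=13 v=1: → [10,15); WM=10; [5,10) fires=1
i=8 t=13 v=5: → [10,15); WM=10
i=9 t=13 v=9: → [10,15); WM=10
i=10 t=12 v=3: → [10,15); WM=10
i=11 t=16 v=3: → [15,20); WM=13
i=12 t=21 v=6: → [20,25); WM=18; [10,15) fires=26
i=13 t=22 v=9: → [20,25); WM=19
i=14 t=13 v=7: DROP (t<19-1); WM=19
i=15 t=23 v=1: → [20,25); WM=20; [15,20) fires=3
i=16 t=23 v=6: → [20,25); WM=20
i=17 t=23 v=9: → [20,25); WM=20
i=18 t=20 v=3: → [20,25); WM=20
i=19 t=22 v=4: → [20,25); WM=20
i=20 t=27 v=3: → [25,30); WM=24
i=21 t=27 v=9: → [25,30); WM=24
i=22 t=27 v=6: → [25,30); WM=24

2 3 4 14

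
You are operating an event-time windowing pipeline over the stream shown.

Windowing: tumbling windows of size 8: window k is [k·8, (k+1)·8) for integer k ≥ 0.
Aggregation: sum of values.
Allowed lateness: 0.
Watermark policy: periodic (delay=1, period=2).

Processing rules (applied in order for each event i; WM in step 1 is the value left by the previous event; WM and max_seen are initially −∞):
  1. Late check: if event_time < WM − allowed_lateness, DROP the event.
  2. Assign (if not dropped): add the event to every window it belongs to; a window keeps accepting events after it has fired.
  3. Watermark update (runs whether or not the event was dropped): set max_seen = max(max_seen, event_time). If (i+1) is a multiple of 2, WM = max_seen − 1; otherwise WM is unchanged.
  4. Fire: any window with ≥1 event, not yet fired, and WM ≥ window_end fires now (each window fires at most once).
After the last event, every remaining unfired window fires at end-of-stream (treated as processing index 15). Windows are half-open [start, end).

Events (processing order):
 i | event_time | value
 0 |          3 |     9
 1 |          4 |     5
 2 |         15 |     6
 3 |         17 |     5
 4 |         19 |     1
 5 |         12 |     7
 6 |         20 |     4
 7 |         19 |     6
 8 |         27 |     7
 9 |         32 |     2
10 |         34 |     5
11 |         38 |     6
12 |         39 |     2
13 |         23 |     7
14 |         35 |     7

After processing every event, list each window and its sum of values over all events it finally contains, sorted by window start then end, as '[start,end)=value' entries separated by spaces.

i=0 t=3 v=9: → [0,8); WM=−∞
i=1 t=4 v=5: → [0,8); WM=3
i=2 t=15 v=6: → [8,16); WM=3
i=3 t=17 v=5: → [16,24); WM=16; [0,8) fires=14 [8,16) fires=6
i=4 t=19 v=1: → [16,24); WM=16
i=5 t=12 v=7: DROP (t<16-0); WM=18
i=6 t=20 v=4: → [16,24); WM=18
i=7 t=19 v=6: → [16,24); WM=19
i=8 t=27 v=7: → [24,32); WM=19
i=9 t=32 v=2: → [32,40); WM=31; [16,24) fires=16
i=10 t=34 v=5: → [32,40); WM=31
i=11 t=38 v=6: → [32,40); WM=37; [24,32) fires=7
i=12 t=39 v=2: → [32,40); WM=37
i=13 t=23 v=7: DROP (t<37-0); WM=38
i=14 t=35 v=7: DROP (t<38-0); WM=38

[0,8)=14 [8,16)=6 [16,24)=16 [24,32)=7 [32,40)=15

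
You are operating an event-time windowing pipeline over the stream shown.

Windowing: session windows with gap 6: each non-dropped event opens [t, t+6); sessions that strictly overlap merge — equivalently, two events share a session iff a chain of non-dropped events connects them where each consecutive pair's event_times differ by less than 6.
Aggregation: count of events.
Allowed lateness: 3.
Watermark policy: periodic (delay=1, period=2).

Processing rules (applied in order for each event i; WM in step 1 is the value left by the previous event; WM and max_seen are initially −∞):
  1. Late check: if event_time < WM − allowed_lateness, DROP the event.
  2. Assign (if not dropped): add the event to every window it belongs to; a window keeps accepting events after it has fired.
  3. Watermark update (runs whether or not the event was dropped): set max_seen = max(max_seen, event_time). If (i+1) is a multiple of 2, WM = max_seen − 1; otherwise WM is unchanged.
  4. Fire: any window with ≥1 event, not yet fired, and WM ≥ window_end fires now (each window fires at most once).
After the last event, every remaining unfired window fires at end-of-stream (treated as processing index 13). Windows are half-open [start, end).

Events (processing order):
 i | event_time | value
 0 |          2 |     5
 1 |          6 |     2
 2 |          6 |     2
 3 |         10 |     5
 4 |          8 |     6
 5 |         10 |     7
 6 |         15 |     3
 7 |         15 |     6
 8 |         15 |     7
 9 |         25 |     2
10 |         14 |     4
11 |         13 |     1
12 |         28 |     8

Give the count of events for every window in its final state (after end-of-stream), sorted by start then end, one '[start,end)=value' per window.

[2,21)=9 [25,34)=2

i=0 t=2 v=5: → [2,8); WM=−∞
i=1 t=6 v=2: → [2,12); WM=5
i=2 t=6 v=2: → [2,12); WM=5
i=3 t=10 v=5: → [2,16); WM=9
i=4 t=8 v=6: → [2,16); WM=9
i=5 t=10 v=7: → [2,16); WM=9
i=6 t=15 v=3: → [2,21); WM=9
i=7 t=15 v=6: → [2,21); WM=14
i=8 t=15 v=7: → [2,21); WM=14
i=9 t=25 v=2: → [25,31); WM=24
i=10 t=14 v=4: DROP (t<24-3); WM=24
i=11 t=13 v=1: DROP (t<24-3); WM=24
i=12 t=28 v=8: → [25,34); WM=24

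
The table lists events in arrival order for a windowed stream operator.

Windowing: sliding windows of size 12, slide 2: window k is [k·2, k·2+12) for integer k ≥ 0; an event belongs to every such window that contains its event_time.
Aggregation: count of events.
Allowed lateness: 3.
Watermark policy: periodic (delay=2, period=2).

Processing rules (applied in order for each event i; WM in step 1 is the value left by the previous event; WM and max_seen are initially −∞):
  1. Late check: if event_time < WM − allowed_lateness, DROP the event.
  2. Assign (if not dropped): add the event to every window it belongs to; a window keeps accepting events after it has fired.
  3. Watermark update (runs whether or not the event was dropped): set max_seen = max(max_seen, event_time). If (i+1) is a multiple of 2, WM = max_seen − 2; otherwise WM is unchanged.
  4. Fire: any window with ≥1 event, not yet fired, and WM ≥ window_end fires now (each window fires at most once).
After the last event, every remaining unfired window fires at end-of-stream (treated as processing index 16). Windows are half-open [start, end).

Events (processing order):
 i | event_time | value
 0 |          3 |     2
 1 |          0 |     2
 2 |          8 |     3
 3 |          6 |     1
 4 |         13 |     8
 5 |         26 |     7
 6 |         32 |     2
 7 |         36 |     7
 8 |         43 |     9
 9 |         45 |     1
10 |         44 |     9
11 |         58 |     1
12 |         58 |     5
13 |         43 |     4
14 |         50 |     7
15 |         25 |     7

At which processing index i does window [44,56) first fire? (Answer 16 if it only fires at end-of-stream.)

11

i=0 t=3 v=2: → [2,14),[0,12); WM=−∞
i=1 t=0 v=2: → [0,12); WM=1
i=2 t=8 v=3: → [8,20),[6,18),[4,16),[2,14),[0,12); WM=1
i=3 t=6 v=1: → [6,18),[4,16),[2,14),[0,12); WM=6
i=4 t=13 v=8: → [12,24),[10,22),[8,20),[6,18),[4,16),[2,14); WM=6
i=5 t=26 v=7: → [26,38),[24,36),[22,34),[20,32),[18,30),[16,28); WM=24; [0,12) fires=4 [2,14) fires=4 [4,16) fires=3 [6,18) fires=3 [8,20) fires=2 [10,22) fires=1 [12,24) fires=1
i=6 t=32 v=2: → [32,44),[30,42),[28,40),[26,38),[24,36),[22,34); WM=24
i=7 t=36 v=7: → [36,48),[34,46),[32,44),[30,42),[28,40),[26,38); WM=34; [16,28) fires=1 [18,30) fires=1 [20,32) fires=1 [22,34) fires=2
i=8 t=43 v=9: → [42,54),[40,52),[38,50),[36,48),[34,46),[32,44); WM=34
i=9 t=45 v=1: → [44,56),[42,54),[40,52),[38,50),[36,48),[34,46); WM=43; [24,36) fires=2 [26,38) fires=3 [28,40) fires=2 [30,42) fires=2
i=10 t=44 v=9: → [44,56),[42,54),[40,52),[38,50),[36,48),[34,46); WM=43
i=11 t=58 v=1: → [58,70),[56,68),[54,66),[52,64),[50,62),[48,60); WM=56; [32,44) fires=3 [34,46) fires=4 [36,48) fires=4 [38,50) fires=3 [40,52) fires=3 [42,54) fires=3 [44,56) fires=2
i=12 t=58 v=5: → [58,70),[56,68),[54,66),[52,64),[50,62),[48,60); WM=56
i=13 t=43 v=4: DROP (t<56-3); WM=56
i=14 t=50 v=7: DROP (t<56-3); WM=56
i=15 t=25 v=7: DROP (t<56-3); WM=56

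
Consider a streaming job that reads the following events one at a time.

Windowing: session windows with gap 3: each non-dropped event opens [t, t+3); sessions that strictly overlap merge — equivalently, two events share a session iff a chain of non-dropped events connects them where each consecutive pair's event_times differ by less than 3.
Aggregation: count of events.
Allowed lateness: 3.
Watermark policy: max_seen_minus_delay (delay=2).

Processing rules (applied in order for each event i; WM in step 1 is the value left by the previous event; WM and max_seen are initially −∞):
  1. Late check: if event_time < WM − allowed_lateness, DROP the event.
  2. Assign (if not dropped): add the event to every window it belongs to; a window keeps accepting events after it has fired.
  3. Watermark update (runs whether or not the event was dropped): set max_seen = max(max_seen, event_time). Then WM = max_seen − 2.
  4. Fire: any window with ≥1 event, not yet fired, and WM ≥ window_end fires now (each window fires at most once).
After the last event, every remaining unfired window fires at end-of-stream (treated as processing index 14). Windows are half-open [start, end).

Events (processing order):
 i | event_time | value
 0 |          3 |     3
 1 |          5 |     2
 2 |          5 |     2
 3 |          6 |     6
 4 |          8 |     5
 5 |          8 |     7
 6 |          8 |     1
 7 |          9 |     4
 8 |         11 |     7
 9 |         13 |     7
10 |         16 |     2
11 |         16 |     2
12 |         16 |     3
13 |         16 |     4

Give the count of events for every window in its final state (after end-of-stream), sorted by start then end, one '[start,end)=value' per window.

i=0 t=3 v=3: → [3,6); WM=1
i=1 t=5 v=2: → [3,8); WM=3
i=2 t=5 v=2: → [3,8); WM=3
i=3 t=6 v=6: → [3,9); WM=4
i=4 t=8 v=5: → [3,11); WM=6
i=5 t=8 v=7: → [3,11); WM=6
i=6 t=8 v=1: → [3,11); WM=6
i=7 t=9 v=4: → [3,12); WM=7
i=8 t=11 v=7: → [3,14); WM=9
i=9 t=13 v=7: → [3,16); WM=11
i=10 t=16 v=2: → [16,19); WM=14
i=11 t=16 v=2: → [16,19); WM=14
i=12 t=16 v=3: → [16,19); WM=14
i=13 t=16 v=4: → [16,19); WM=14

[3,16)=10 [16,19)=4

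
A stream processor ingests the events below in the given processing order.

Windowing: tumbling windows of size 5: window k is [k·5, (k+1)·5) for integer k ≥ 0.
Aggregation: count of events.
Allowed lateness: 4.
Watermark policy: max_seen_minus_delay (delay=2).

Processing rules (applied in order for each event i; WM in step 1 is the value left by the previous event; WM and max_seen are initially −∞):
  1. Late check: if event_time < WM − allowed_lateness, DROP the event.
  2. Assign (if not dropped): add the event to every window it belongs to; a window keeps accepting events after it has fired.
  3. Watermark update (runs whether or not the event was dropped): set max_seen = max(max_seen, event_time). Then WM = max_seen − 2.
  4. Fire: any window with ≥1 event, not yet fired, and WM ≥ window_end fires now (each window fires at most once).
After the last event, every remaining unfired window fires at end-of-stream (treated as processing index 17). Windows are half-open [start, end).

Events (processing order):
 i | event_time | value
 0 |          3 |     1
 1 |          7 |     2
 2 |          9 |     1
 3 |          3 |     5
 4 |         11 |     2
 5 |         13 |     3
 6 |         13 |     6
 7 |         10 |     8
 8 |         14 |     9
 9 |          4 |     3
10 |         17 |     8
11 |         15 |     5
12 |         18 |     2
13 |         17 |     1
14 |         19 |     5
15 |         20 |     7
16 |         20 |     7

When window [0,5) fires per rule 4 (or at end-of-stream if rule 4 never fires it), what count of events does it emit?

1

i=0 t=3 v=1: → [0,5); WM=1
i=1 t=7 v=2: → [5,10); WM=5; [0,5) fires=1
i=2 t=9 v=1: → [5,10); WM=7
i=3 t=3 v=5: → [0,5); WM=7
i=4 t=11 v=2: → [10,15); WM=9
i=5 t=13 v=3: → [10,15); WM=11; [5,10) fires=2
i=6 t=13 v=6: → [10,15); WM=11
i=7 t=10 v=8: → [10,15); WM=11
i=8 t=14 v=9: → [10,15); WM=12
i=9 t=4 v=3: DROP (t<12-4); WM=12
i=10 t=17 v=8: → [15,20); WM=15; [10,15) fires=5
i=11 t=15 v=5: → [15,20); WM=15
i=12 t=18 v=2: → [15,20); WM=16
i=13 t=17 v=1: → [15,20); WM=16
i=14 t=19 v=5: → [15,20); WM=17
i=15 t=20 v=7: → [20,25); WM=18
i=16 t=20 v=7: → [20,25); WM=18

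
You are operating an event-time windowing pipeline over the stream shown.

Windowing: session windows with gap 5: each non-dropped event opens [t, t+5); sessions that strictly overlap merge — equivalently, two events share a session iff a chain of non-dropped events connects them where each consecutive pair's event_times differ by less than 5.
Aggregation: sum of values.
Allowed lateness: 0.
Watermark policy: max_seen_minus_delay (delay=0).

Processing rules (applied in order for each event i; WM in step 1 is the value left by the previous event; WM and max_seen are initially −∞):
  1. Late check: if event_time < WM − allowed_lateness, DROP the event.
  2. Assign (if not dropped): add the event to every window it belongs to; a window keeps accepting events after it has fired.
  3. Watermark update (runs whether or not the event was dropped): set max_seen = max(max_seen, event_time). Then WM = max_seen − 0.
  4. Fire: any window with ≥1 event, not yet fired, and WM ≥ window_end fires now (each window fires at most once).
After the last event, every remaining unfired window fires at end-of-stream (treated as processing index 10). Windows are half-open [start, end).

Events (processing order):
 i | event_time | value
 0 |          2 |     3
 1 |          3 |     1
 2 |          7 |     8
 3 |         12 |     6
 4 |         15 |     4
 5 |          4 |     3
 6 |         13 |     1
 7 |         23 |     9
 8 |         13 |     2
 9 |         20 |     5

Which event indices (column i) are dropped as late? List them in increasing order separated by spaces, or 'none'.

i=0 t=2 v=3: → [2,7); WM=2
i=1 t=3 v=1: → [2,8); WM=3
i=2 t=7 v=8: → [2,12); WM=7
i=3 t=12 v=6: → [12,17); WM=12
i=4 t=15 v=4: → [12,20); WM=15
i=5 t=4 v=3: DROP (t<15-0); WM=15
i=6 t=13 v=1: DROP (t<15-0); WM=15
i=7 t=23 v=9: → [23,28); WM=23
i=8 t=13 v=2: DROP (t<23-0); WM=23
i=9 t=20 v=5: DROP (t<23-0); WM=23

5 6 8 9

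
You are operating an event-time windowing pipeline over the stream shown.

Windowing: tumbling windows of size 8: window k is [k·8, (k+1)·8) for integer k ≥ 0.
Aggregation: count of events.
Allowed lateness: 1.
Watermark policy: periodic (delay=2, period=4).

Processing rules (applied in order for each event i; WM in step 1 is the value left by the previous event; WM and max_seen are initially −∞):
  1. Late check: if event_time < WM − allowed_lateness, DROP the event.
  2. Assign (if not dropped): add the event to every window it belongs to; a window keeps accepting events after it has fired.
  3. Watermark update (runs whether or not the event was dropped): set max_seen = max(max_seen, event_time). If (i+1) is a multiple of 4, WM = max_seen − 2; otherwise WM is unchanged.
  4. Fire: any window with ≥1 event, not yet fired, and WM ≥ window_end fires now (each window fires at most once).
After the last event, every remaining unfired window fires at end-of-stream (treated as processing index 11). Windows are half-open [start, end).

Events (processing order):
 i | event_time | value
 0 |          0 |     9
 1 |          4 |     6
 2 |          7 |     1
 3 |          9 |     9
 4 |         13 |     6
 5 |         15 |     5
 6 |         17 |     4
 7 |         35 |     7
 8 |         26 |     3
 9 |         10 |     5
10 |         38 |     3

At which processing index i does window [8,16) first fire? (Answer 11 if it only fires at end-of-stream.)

7

i=0 t=0 v=9: → [0,8); WM=−∞
i=1 t=4 v=6: → [0,8); WM=−∞
i=2 t=7 v=1: → [0,8); WM=−∞
i=3 t=9 v=9: → [8,16); WM=7
i=4 t=13 v=6: → [8,16); WM=7
i=5 t=15 v=5: → [8,16); WM=7
i=6 t=17 v=4: → [16,24); WM=7
i=7 t=35 v=7: → [32,40); WM=33; [0,8) fires=3 [8,16) fires=3 [16,24) fires=1
i=8 t=26 v=3: DROP (t<33-1); WM=33
i=9 t=10 v=5: DROP (t<33-1); WM=33
i=10 t=38 v=3: → [32,40); WM=33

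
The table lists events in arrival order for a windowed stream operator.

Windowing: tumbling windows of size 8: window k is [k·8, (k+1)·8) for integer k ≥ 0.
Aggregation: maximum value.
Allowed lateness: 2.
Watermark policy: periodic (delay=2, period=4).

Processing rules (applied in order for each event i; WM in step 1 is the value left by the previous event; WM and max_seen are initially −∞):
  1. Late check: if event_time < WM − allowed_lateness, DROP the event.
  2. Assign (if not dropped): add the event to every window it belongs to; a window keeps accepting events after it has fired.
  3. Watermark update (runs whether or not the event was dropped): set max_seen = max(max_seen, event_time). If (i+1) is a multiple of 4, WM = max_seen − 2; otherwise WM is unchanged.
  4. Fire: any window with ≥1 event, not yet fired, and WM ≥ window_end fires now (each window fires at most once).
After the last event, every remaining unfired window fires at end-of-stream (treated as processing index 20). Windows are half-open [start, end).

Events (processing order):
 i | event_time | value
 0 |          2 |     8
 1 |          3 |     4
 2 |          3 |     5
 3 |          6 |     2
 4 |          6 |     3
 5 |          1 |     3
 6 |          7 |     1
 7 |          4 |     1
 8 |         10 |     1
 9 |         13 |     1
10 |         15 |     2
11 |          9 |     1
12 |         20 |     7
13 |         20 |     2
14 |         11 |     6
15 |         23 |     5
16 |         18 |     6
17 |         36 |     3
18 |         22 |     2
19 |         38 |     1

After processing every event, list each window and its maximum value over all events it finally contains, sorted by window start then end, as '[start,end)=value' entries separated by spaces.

[0,8)=8 [8,16)=6 [16,24)=7 [32,40)=3

i=0 t=2 v=8: → [0,8); WM=−∞
i=1 t=3 v=4: → [0,8); WM=−∞
i=2 t=3 v=5: → [0,8); WM=−∞
i=3 t=6 v=2: → [0,8); WM=4
i=4 t=6 v=3: → [0,8); WM=4
i=5 t=1 v=3: DROP (t<4-2); WM=4
i=6 t=7 v=1: → [0,8); WM=4
i=7 t=4 v=1: → [0,8); WM=5
i=8 t=10 v=1: → [8,16); WM=5
i=9 t=13 v=1: → [8,16); WM=5
i=10 t=15 v=2: → [8,16); WM=5
i=11 t=9 v=1: → [8,16); WM=13; [0,8) fires=8
i=12 t=20 v=7: → [16,24); WM=13
i=13 t=20 v=2: → [16,24); WM=13
i=14 t=11 v=6: → [8,16); WM=13
i=15 t=23 v=5: → [16,24); WM=21; [8,16) fires=6
i=16 t=18 v=6: DROP (t<21-2); WM=21
i=17 t=36 v=3: → [32,40); WM=21
i=18 t=22 v=2: → [16,24); WM=21
i=19 t=38 v=1: → [32,40); WM=36; [16,24) fires=7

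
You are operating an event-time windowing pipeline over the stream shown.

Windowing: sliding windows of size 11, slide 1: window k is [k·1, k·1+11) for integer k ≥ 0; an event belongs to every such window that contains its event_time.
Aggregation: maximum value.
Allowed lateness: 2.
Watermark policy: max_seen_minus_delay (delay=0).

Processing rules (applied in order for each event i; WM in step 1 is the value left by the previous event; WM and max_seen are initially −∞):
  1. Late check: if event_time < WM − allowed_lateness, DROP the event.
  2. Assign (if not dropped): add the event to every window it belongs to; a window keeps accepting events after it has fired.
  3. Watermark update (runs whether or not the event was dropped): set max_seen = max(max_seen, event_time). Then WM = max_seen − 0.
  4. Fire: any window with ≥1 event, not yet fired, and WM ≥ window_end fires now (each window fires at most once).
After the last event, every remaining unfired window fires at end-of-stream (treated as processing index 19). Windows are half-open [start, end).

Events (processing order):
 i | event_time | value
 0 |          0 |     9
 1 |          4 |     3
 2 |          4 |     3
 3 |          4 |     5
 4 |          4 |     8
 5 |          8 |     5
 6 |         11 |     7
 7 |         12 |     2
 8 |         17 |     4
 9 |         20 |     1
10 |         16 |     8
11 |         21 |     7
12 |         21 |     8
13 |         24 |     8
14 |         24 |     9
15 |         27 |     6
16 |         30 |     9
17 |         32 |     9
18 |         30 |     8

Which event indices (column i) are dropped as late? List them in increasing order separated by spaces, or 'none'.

i=0 t=0 v=9: → [0,11); WM=0
i=1 t=4 v=3: → [4,15),[3,14),[2,13),[1,12),[0,11); WM=4
i=2 t=4 v=3: → [4,15),[3,14),[2,13),[1,12),[0,11); WM=4
i=3 t=4 v=5: → [4,15),[3,14),[2,13),[1,12),[0,11); WM=4
i=4 t=4 v=8: → [4,15),[3,14),[2,13),[1,12),[0,11); WM=4
i=5 t=8 v=5: → [8,19),[7,18),[6,17),[5,16),[4,15),[3,14),[2,13),[1,12),[0,11); WM=8
i=6 t=11 v=7: → [11,22),[10,21),[9,20),[8,19),[7,18),[6,17),[5,16),[4,15),[3,14),[2,13),[1,12); WM=11; [0,11) fires=9
i=7 t=12 v=2: → [12,23),[11,22),[10,21),[9,20),[8,19),[7,18),[6,17),[5,16),[4,15),[3,14),[2,13); WM=12; [1,12) fires=8
i=8 t=17 v=4: → [17,28),[16,27),[15,26),[14,25),[13,24),[12,23),[11,22),[10,21),[9,20),[8,19),[7,18); WM=17; [2,13) fires=8 [3,14) fires=8 [4,15) fires=8 [5,16) fires=7 [6,17) fires=7
i=9 t=20 v=1: → [20,31),[19,30),[18,29),[17,28),[16,27),[15,26),[14,25),[13,24),[12,23),[11,22),[10,21); WM=20; [7,18) fires=7 [8,19) fires=7 [9,20) fires=7
i=10 t=16 v=8: DROP (t<20-2); WM=20
i=11 t=21 v=7: → [21,32),[20,31),[19,30),[18,29),[17,28),[16,27),[15,26),[14,25),[13,24),[12,23),[11,22); WM=21; [10,21) fires=7
i=12 t=21 v=8: → [21,32),[20,31),[19,30),[18,29),[17,28),[16,27),[15,26),[14,25),[13,24),[12,23),[11,22); WM=21
i=13 t=24 v=8: → [24,35),[23,34),[22,33),[21,32),[20,31),[19,30),[18,29),[17,28),[16,27),[15,26),[14,25); WM=24; [11,22) fires=8 [12,23) fires=8 [13,24) fires=8
i=14 t=24 v=9: → [24,35),[23,34),[22,33),[21,32),[20,31),[19,30),[18,29),[17,28),[16,27),[15,26),[14,25); WM=24
i=15 t=27 v=6: → [27,38),[26,37),[25,36),[24,35),[23,34),[22,33),[21,32),[20,31),[19,30),[18,29),[17,28); WM=27; [14,25) fires=9 [15,26) fires=9 [16,27) fires=9
i=16 t=30 v=9: → [30,41),[29,40),[28,39),[27,38),[26,37),[25,36),[24,35),[23,34),[22,33),[21,32),[20,31); WM=30; [17,28) fires=9 [18,29) fires=9 [19,30) fires=9
i=17 t=32 v=9: → [32,43),[31,42),[30,41),[29,40),[28,39),[27,38),[26,37),[25,36),[24,35),[23,34),[22,33); WM=32; [20,31) fires=9 [21,32) fires=9
i=18 t=30 v=8: → [30,41),[29,40),[28,39),[27,38),[26,37),[25,36),[24,35),[23,34),[22,33),[21,32),[20,31); WM=32

10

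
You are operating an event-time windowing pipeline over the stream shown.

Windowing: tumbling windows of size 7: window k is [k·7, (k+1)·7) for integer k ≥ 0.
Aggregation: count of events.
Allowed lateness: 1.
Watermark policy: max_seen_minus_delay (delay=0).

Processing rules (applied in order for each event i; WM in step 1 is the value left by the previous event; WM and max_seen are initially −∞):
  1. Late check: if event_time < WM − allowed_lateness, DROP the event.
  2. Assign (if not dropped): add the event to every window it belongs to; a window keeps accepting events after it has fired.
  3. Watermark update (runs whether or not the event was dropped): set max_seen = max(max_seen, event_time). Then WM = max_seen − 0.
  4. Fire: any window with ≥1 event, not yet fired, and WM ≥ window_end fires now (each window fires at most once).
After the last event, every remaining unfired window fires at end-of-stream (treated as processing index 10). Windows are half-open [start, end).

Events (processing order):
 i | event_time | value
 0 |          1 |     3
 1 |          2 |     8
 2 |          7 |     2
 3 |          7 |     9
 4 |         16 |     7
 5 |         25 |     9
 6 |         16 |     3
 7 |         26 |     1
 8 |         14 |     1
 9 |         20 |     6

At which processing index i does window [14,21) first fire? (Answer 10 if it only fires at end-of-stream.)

i=0 t=1 v=3: → [0,7); WM=1
i=1 t=2 v=8: → [0,7); WM=2
i=2 t=7 v=2: → [7,14); WM=7; [0,7) fires=2
i=3 t=7 v=9: → [7,14); WM=7
i=4 t=16 v=7: → [14,21); WM=16; [7,14) fires=2
i=5 t=25 v=9: → [21,28); WM=25; [14,21) fires=1
i=6 t=16 v=3: DROP (t<25-1); WM=25
i=7 t=26 v=1: → [21,28); WM=26
i=8 t=14 v=1: DROP (t<26-1); WM=26
i=9 t=20 v=6: DROP (t<26-1); WM=26

5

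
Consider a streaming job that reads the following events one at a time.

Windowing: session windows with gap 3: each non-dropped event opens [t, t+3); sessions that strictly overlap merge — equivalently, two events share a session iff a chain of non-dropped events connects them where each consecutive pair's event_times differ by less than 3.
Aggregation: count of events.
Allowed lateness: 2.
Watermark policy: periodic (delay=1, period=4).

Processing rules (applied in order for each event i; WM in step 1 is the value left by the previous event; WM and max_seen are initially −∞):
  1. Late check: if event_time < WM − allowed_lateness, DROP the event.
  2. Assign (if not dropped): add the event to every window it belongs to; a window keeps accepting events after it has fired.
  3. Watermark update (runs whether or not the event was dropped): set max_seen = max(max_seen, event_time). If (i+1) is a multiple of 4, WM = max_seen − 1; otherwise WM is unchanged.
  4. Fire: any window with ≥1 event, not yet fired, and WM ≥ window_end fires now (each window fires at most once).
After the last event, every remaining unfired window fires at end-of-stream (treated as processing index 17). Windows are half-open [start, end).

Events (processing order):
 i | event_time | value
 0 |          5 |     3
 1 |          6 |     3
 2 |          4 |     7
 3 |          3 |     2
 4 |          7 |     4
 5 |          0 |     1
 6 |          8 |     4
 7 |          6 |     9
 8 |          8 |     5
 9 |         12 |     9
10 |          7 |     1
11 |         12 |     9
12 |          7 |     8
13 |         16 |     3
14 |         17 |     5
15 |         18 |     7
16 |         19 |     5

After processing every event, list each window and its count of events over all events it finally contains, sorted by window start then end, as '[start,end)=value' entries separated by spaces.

i=0 t=5 v=3: → [5,8); WM=−∞
i=1 t=6 v=3: → [5,9); WM=−∞
i=2 t=4 v=7: → [4,9); WM=−∞
i=3 t=3 v=2: → [3,9); WM=5
i=4 t=7 v=4: → [3,10); WM=5
i=5 t=0 v=1: DROP (t<5-2); WM=5
i=6 t=8 v=4: → [3,11); WM=5
i=7 t=6 v=9: → [3,11); WM=7
i=8 t=8 v=5: → [3,11); WM=7
i=9 t=12 v=9: → [12,15); WM=7
i=10 t=7 v=1: → [3,11); WM=7
i=11 t=12 v=9: → [12,15); WM=11
i=12 t=7 v=8: DROP (t<11-2); WM=11
i=13 t=16 v=3: → [16,19); WM=11
i=14 t=17 v=5: → [16,20); WM=11
i=15 t=18 v=7: → [16,21); WM=17
i=16 t=19 v=5: → [16,22); WM=17

[3,11)=9 [12,15)=2 [16,22)=4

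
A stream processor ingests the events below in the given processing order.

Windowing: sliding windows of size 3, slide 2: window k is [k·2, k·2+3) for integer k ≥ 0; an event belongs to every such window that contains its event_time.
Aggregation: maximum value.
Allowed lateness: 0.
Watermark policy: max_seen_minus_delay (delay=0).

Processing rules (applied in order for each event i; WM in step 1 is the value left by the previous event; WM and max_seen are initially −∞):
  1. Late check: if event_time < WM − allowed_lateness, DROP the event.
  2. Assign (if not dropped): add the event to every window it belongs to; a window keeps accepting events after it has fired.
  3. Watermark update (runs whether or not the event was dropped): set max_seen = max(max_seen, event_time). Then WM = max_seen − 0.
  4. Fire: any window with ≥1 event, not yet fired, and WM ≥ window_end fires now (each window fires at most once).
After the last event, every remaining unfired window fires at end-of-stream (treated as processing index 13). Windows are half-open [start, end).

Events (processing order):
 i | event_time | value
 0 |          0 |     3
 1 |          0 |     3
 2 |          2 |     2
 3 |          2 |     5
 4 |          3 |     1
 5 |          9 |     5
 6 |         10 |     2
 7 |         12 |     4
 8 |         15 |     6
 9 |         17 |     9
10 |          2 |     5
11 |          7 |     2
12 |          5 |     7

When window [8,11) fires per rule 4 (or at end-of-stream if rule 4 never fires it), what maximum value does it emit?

i=0 t=0 v=3: → [0,3); WM=0
i=1 t=0 v=3: → [0,3); WM=0
i=2 t=2 v=2: → [2,5),[0,3); WM=2
i=3 t=2 v=5: → [2,5),[0,3); WM=2
i=4 t=3 v=1: → [2,5); WM=3; [0,3) fires=5
i=5 t=9 v=5: → [8,11); WM=9; [2,5) fires=5
i=6 t=10 v=2: → [10,13),[8,11); WM=10
i=7 t=12 v=4: → [12,15),[10,13); WM=12; [8,11) fires=5
i=8 t=15 v=6: → [14,17); WM=15; [10,13) fires=4 [12,15) fires=4
i=9 t=17 v=9: → [16,19); WM=17; [14,17) fires=6
i=10 t=2 v=5: DROP (t<17-0); WM=17
i=11 t=7 v=2: DROP (t<17-0); WM=17
i=12 t=5 v=7: DROP (t<17-0); WM=17

5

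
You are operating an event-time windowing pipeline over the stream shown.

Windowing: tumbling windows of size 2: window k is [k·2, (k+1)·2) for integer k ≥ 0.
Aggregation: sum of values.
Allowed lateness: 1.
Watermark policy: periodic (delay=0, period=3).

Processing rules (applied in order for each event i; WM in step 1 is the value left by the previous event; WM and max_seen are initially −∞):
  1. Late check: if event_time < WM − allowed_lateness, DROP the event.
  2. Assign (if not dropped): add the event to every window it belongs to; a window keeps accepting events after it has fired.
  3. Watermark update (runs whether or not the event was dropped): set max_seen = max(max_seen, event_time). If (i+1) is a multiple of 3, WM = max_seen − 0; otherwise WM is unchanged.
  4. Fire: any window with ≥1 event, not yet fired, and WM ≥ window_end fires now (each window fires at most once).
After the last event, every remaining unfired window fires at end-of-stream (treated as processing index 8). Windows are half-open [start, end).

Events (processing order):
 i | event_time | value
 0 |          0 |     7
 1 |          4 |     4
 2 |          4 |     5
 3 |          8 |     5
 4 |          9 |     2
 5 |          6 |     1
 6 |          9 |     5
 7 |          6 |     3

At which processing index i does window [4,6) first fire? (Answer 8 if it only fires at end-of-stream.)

i=0 t=0 v=7: → [0,2); WM=−∞
i=1 t=4 v=4: → [4,6); WM=−∞
i=2 t=4 v=5: → [4,6); WM=4; [0,2) fires=7
i=3 t=8 v=5: → [8,10); WM=4
i=4 t=9 v=2: → [8,10); WM=4
i=5 t=6 v=1: → [6,8); WM=9; [4,6) fires=9 [6,8) fires=1
i=6 t=9 v=5: → [8,10); WM=9
i=7 t=6 v=3: DROP (t<9-1); WM=9

5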